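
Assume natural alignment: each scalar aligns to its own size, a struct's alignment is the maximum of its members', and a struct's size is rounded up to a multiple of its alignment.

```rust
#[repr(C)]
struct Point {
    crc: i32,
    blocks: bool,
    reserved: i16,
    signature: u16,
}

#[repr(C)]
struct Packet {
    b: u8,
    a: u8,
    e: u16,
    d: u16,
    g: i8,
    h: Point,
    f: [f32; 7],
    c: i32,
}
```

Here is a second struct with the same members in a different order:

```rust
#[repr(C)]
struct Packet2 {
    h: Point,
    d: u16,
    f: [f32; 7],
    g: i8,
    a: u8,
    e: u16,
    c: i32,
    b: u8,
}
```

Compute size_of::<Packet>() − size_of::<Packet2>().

-4

Point: @0: crc [4B, align 4] → 4; @4: blocks [1B, align 1] → 5; +1 pad (align 2); @6: reserved [2B, align 2] → 8; @8: signature [2B, align 2] → 10; +2 tail pad (align 4); size 12, align 4
@0: b [1B, align 1] → 1
@1: a [1B, align 1] → 2
@2: e [2B, align 2] → 4
@4: d [2B, align 2] → 6
@6: g [1B, align 1] → 7
+1 pad (align 4)
@8: h [12B, align 4] → 20
@20: f [28B, align 4] → 48
@48: c [4B, align 4] → 52
size 52, align 4
— Packet2 —
@0: h [12B, align 4] → 12
@12: d [2B, align 2] → 14
+2 pad (align 4)
@16: f [28B, align 4] → 44
@44: g [1B, align 1] → 45
@45: a [1B, align 1] → 46
@46: e [2B, align 2] → 48
@48: c [4B, align 4] → 52
@52: b [1B, align 1] → 53
+3 tail pad (align 4)
size 56, align 4
52 − 56 = -4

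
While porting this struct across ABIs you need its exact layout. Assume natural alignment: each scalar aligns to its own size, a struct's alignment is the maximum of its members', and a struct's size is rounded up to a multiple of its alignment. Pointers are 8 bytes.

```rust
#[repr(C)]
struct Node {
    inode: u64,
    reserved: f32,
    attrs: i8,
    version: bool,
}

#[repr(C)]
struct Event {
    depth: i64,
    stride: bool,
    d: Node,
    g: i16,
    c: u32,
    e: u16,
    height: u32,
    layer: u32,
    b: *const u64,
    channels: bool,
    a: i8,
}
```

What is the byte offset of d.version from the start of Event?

29

Node: inode at 0 (size 8, align 8) → ends 8; reserved at 8 (size 4, align 4) → ends 12; attrs at 12 (size 1, align 1) → ends 13; version at 13 (size 1, align 1) → ends 14; tail pad 2 to reach multiple of 8; total 16 bytes, alignment 8
depth at 0 (size 8, align 8) → ends 8
stride at 8 (size 1, align 1) → ends 9
pad 7 to align 8 for d
d at 16 (size 16, align 8) → ends 32
within Node: version at 13
16 + 13 = 29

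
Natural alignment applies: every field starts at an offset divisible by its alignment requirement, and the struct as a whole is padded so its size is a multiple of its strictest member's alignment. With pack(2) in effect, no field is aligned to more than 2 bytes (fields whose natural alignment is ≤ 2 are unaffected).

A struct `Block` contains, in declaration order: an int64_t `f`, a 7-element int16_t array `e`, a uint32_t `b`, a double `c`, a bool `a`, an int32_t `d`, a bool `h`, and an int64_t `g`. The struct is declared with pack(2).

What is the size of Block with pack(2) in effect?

50

0..8  f  (8B, 2-aligned)
8..22  e  (14B, 2-aligned)
22..26  b  (4B, 2-aligned)
26..34  c  (8B, 2-aligned)
34..35  a  (1B, 1-aligned)
35..36  -- padding (1B)
36..40  d  (4B, 2-aligned)
40..41  h  (1B, 1-aligned)
41..42  -- padding (1B)
42..50  g  (8B, 2-aligned)
sizeof = 50, alignof = 2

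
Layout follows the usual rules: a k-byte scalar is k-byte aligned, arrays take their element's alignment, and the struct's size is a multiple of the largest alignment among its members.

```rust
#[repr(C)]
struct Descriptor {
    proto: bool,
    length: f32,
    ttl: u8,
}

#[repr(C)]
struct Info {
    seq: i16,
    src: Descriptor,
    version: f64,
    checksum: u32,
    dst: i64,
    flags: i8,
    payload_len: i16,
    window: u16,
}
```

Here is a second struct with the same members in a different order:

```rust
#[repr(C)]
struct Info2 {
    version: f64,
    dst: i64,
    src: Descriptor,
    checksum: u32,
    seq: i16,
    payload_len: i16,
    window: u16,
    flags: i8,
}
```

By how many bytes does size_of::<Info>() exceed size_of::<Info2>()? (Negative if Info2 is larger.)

Descriptor: @0: proto [1B, align 1] → 1; +3 pad (align 4); @4: length [4B, align 4] → 8; @8: ttl [1B, align 1] → 9; +3 tail pad (align 4); size 12, align 4
@0: seq [2B, align 2] → 2
+2 pad (align 4)
@4: src [12B, align 4] → 16
@16: version [8B, align 8] → 24
@24: checksum [4B, align 4] → 28
+4 pad (align 8)
@32: dst [8B, align 8] → 40
@40: flags [1B, align 1] → 41
+1 pad (align 2)
@42: payload_len [2B, align 2] → 44
@44: window [2B, align 2] → 46
+2 tail pad (align 8)
size 48, align 8
— Info2 —
@0: version [8B, align 8] → 8
@8: dst [8B, align 8] → 16
@16: src [12B, align 4] → 28
@28: checksum [4B, align 4] → 32
@32: seq [2B, align 2] → 34
@34: payload_len [2B, align 2] → 36
@36: window [2B, align 2] → 38
@38: flags [1B, align 1] → 39
+1 tail pad (align 8)
size 40, align 8
48 − 40 = 8

8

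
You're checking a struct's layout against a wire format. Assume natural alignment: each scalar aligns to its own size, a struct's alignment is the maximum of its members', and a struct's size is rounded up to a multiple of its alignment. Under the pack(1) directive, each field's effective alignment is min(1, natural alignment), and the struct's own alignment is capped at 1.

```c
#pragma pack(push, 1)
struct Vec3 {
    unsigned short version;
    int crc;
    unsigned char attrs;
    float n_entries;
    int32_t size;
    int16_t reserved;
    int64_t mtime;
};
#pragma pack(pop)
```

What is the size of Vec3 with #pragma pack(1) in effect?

25

0..2  version  (2B, 1-aligned)
2..6  crc  (4B, 1-aligned)
6..7  attrs  (1B, 1-aligned)
7..11  n_entries  (4B, 1-aligned)
11..15  size  (4B, 1-aligned)
15..17  reserved  (2B, 1-aligned)
17..25  mtime  (8B, 1-aligned)
sizeof = 25, alignof = 1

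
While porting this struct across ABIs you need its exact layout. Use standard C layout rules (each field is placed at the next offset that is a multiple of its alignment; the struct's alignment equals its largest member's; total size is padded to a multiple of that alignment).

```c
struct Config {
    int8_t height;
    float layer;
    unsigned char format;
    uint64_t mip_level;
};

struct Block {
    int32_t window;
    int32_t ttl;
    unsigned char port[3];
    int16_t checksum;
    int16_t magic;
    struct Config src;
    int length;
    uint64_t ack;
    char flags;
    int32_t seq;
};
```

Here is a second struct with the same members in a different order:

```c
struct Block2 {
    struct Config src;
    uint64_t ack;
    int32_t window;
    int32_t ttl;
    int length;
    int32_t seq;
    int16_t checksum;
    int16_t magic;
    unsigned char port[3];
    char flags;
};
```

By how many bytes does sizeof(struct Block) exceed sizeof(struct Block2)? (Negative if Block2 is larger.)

8

Config: height at 0 (size 1, align 1) → ends 1; pad 3 to align 4 for layer; layer at 4 (size 4, align 4) → ends 8; format at 8 (size 1, align 1) → ends 9; pad 7 to align 8 for mip_level; mip_level at 16 (size 8, align 8) → ends 24; total 24 bytes, alignment 8
window at 0 (size 4, align 4) → ends 4
ttl at 4 (size 4, align 4) → ends 8
port at 8 (size 3, align 1) → ends 11
pad 1 to align 2 for checksum
checksum at 12 (size 2, align 2) → ends 14
magic at 14 (size 2, align 2) → ends 16
src at 16 (size 24, align 8) → ends 40
length at 40 (size 4, align 4) → ends 44
pad 4 to align 8 for ack
ack at 48 (size 8, align 8) → ends 56
flags at 56 (size 1, align 1) → ends 57
pad 3 to align 4 for seq
seq at 60 (size 4, align 4) → ends 64
total 64 bytes, alignment 8
— Block2 —
src at 0 (size 24, align 8) → ends 24
ack at 24 (size 8, align 8) → ends 32
window at 32 (size 4, align 4) → ends 36
ttl at 36 (size 4, align 4) → ends 40
length at 40 (size 4, align 4) → ends 44
seq at 44 (size 4, align 4) → ends 48
checksum at 48 (size 2, align 2) → ends 50
magic at 50 (size 2, align 2) → ends 52
port at 52 (size 3, align 1) → ends 55
flags at 55 (size 1, align 1) → ends 56
total 56 bytes, alignment 8
64 − 56 = 8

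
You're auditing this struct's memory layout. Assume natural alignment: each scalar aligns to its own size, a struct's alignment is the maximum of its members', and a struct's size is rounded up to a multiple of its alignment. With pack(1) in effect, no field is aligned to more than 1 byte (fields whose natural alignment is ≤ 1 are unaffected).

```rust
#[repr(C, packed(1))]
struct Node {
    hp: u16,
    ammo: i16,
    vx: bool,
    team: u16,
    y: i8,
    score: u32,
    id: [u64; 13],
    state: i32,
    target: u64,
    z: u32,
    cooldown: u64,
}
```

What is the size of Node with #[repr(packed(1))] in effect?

140

0..2  hp  (2B, 1-aligned)
2..4  ammo  (2B, 1-aligned)
4..5  vx  (1B, 1-aligned)
5..7  team  (2B, 1-aligned)
7..8  y  (1B, 1-aligned)
8..12  score  (4B, 1-aligned)
12..116  id  (104B, 1-aligned)
116..120  state  (4B, 1-aligned)
120..128  target  (8B, 1-aligned)
128..132  z  (4B, 1-aligned)
132..140  cooldown  (8B, 1-aligned)
sizeof = 140, alignof = 1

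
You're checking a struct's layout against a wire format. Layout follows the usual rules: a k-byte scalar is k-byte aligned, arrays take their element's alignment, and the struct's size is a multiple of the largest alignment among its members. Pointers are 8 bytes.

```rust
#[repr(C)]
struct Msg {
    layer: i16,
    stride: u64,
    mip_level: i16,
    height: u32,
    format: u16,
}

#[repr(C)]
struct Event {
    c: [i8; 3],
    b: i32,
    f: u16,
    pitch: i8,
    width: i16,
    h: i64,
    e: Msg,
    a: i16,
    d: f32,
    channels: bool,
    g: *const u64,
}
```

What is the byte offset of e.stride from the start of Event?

32

Msg: layer at 0 (size 2, align 2) → ends 2; pad 6 to align 8 for stride; stride at 8 (size 8, align 8) → ends 16; mip_level at 16 (size 2, align 2) → ends 18; pad 2 to align 4 for height; height at 20 (size 4, align 4) → ends 24; format at 24 (size 2, align 2) → ends 26; tail pad 6 to reach multiple of 8; total 32 bytes, alignment 8
c at 0 (size 3, align 1) → ends 3
pad 1 to align 4 for b
b at 4 (size 4, align 4) → ends 8
f at 8 (size 2, align 2) → ends 10
pitch at 10 (size 1, align 1) → ends 11
pad 1 to align 2 for width
width at 12 (size 2, align 2) → ends 14
pad 2 to align 8 for h
h at 16 (size 8, align 8) → ends 24
e at 24 (size 32, align 8) → ends 56
within Msg: stride at 8
24 + 8 = 32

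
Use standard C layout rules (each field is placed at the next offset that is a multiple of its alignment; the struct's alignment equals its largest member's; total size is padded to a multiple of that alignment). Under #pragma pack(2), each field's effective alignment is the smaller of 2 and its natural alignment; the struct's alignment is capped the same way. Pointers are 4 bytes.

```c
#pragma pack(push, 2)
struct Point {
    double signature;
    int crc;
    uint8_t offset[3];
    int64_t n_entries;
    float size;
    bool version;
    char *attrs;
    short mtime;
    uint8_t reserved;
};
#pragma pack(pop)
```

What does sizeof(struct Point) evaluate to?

38

0..8  signature  (8B, 2-aligned)
8..12  crc  (4B, 2-aligned)
12..15  offset  (3B, 1-aligned)
15..16  -- padding (1B)
16..24  n_entries  (8B, 2-aligned)
24..28  size  (4B, 2-aligned)
28..29  version  (1B, 1-aligned)
29..30  -- padding (1B)
30..34  attrs  (4B, 2-aligned)
34..36  mtime  (2B, 2-aligned)
36..37  reserved  (1B, 1-aligned)
37..38  -- tail padding (1B)
sizeof = 38, alignof = 2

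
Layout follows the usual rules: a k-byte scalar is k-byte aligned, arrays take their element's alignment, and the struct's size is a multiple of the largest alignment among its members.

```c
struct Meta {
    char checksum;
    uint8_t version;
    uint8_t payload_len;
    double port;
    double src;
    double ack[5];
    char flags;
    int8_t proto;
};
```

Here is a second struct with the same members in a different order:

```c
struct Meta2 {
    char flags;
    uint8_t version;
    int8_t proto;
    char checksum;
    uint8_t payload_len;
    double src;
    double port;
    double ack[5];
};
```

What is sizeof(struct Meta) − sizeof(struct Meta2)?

8

checksum at 0 (size 1, align 1) → ends 1
version at 1 (size 1, align 1) → ends 2
payload_len at 2 (size 1, align 1) → ends 3
pad 5 to align 8 for port
port at 8 (size 8, align 8) → ends 16
src at 16 (size 8, align 8) → ends 24
ack at 24 (size 40, align 8) → ends 64
flags at 64 (size 1, align 1) → ends 65
proto at 65 (size 1, align 1) → ends 66
tail pad 6 to reach multiple of 8
total 72 bytes, alignment 8
— Meta2 —
flags at 0 (size 1, align 1) → ends 1
version at 1 (size 1, align 1) → ends 2
proto at 2 (size 1, align 1) → ends 3
checksum at 3 (size 1, align 1) → ends 4
payload_len at 4 (size 1, align 1) → ends 5
pad 3 to align 8 for src
src at 8 (size 8, align 8) → ends 16
port at 16 (size 8, align 8) → ends 24
ack at 24 (size 40, align 8) → ends 64
total 64 bytes, alignment 8
72 − 64 = 8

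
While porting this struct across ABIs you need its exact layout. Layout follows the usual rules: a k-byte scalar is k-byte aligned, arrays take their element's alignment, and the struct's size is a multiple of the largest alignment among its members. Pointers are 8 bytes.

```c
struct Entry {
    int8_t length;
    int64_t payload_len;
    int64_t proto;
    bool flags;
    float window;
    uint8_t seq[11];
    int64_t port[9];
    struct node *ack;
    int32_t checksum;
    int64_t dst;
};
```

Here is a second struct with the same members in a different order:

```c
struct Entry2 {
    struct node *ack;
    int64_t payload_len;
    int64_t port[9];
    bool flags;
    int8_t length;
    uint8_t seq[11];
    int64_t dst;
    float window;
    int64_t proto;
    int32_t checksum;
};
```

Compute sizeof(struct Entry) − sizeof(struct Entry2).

length at 0 (size 1, align 1) → ends 1
pad 7 to align 8 for payload_len
payload_len at 8 (size 8, align 8) → ends 16
proto at 16 (size 8, align 8) → ends 24
flags at 24 (size 1, align 1) → ends 25
pad 3 to align 4 for window
window at 28 (size 4, align 4) → ends 32
seq at 32 (size 11, align 1) → ends 43
pad 5 to align 8 for port
port at 48 (size 72, align 8) → ends 120
ack at 120 (size 8, align 8) → ends 128
checksum at 128 (size 4, align 4) → ends 132
pad 4 to align 8 for dst
dst at 136 (size 8, align 8) → ends 144
total 144 bytes, alignment 8
— Entry2 —
ack at 0 (size 8, align 8) → ends 8
payload_len at 8 (size 8, align 8) → ends 16
port at 16 (size 72, align 8) → ends 88
flags at 88 (size 1, align 1) → ends 89
length at 89 (size 1, align 1) → ends 90
seq at 90 (size 11, align 1) → ends 101
pad 3 to align 8 for dst
dst at 104 (size 8, align 8) → ends 112
window at 112 (size 4, align 4) → ends 116
pad 4 to align 8 for proto
proto at 120 (size 8, align 8) → ends 128
checksum at 128 (size 4, align 4) → ends 132
tail pad 4 to reach multiple of 8
total 136 bytes, alignment 8
144 − 136 = 8

8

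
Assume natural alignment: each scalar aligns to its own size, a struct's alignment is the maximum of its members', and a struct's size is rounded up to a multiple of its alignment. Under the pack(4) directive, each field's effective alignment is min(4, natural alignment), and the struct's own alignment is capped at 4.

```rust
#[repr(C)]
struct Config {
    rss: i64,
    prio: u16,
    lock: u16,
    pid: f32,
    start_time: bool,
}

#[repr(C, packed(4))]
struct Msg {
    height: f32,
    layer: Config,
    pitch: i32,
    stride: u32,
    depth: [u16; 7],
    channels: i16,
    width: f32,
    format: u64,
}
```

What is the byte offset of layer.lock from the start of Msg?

Config: 0..8  rss  (8B, 8-aligned); 8..10  prio  (2B, 2-aligned); 10..12  lock  (2B, 2-aligned); 12..16  pid  (4B, 4-aligned); 16..17  start_time  (1B, 1-aligned); 17..24  -- tail padding (7B); sizeof = 24, alignof = 8
0..4  height  (4B, 4-aligned)
4..28  layer  (24B, 4-aligned)
within Config: lock at 10
4 + 10 = 14

14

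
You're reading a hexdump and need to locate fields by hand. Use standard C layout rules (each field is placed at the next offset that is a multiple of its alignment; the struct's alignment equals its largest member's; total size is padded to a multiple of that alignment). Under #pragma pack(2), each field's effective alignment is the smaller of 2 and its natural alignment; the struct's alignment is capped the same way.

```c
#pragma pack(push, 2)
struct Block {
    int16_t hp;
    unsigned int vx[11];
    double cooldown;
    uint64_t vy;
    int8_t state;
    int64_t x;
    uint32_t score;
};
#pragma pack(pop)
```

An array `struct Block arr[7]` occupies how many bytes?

@0: hp [2B, align 2] → 2
@2: vx [44B, align 2] → 46
@46: cooldown [8B, align 2] → 54
@54: vy [8B, align 2] → 62
@62: state [1B, align 1] → 63
+1 pad (align 2)
@64: x [8B, align 2] → 72
@72: score [4B, align 2] → 76
size 76, align 2
array of 7: 7 × 76 = 532

532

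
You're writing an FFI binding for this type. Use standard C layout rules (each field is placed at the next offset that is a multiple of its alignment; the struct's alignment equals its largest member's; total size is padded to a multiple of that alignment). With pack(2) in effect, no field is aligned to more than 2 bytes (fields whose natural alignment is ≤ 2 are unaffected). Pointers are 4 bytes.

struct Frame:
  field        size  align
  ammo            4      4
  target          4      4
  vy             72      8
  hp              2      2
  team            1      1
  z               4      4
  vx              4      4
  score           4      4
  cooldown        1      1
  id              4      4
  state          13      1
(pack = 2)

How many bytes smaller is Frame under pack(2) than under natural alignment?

4

natural layout:
  @0: ammo [4B, align 4] → 4
  @4: target [4B, align 4] → 8
  @8: vy [72B, align 8] → 80
  @80: hp [2B, align 2] → 82
  @82: team [1B, align 1] → 83
  +1 pad (align 4)
  @84: z [4B, align 4] → 88
  @88: vx [4B, align 4] → 92
  @92: score [4B, align 4] → 96
  @96: cooldown [1B, align 1] → 97
  +3 pad (align 4)
  @100: id [4B, align 4] → 104
  @104: state [13B, align 1] → 117
  +3 tail pad (align 8)
  size 120, align 8
packed(2) layout:
  @0: ammo [4B, align 2] → 4
  @4: target [4B, align 2] → 8
  @8: vy [72B, align 2] → 80
  @80: hp [2B, align 2] → 82
  @82: team [1B, align 1] → 83
  +1 pad (align 2)
  @84: z [4B, align 2] → 88
  @88: vx [4B, align 2] → 92
  @92: score [4B, align 2] → 96
  @96: cooldown [1B, align 1] → 97
  +1 pad (align 2)
  @98: id [4B, align 2] → 102
  @102: state [13B, align 1] → 115
  +1 tail pad (align 2)
  size 116, align 2
120 − 116 = 4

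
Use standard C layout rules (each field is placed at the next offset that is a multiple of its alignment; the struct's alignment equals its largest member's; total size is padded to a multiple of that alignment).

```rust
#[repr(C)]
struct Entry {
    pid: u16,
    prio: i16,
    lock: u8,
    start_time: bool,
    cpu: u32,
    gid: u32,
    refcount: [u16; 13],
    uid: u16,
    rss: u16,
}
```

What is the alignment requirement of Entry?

4

member alignments: pid=2, prio=2, lock=1, start_time=1, cpu=4, gid=4, refcount=2, uid=2, rss=2
max = 4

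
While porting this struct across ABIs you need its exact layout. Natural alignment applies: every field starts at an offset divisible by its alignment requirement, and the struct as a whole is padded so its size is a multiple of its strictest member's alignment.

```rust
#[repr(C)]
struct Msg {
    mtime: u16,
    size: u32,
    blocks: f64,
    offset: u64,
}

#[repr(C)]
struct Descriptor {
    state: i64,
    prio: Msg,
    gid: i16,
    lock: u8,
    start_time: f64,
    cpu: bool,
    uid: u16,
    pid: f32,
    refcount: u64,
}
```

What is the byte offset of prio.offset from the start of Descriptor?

Msg: 0..2  mtime  (2B, 2-aligned); 2..4  -- padding (2B); 4..8  size  (4B, 4-aligned); 8..16  blocks  (8B, 8-aligned); 16..24  offset  (8B, 8-aligned); sizeof = 24, alignof = 8
0..8  state  (8B, 8-aligned)
8..32  prio  (24B, 8-aligned)
within Msg: offset at 16
8 + 16 = 24

24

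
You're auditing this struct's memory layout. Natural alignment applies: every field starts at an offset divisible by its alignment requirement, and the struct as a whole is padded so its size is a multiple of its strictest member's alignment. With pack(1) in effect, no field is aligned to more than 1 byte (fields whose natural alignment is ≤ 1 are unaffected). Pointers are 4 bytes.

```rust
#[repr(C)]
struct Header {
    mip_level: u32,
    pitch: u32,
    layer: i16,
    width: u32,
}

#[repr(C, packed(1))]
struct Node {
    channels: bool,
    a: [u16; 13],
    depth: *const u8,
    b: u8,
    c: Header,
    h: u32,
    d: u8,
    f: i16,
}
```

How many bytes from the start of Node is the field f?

53

Header: mip_level at 0 (size 4, align 4) → ends 4; pitch at 4 (size 4, align 4) → ends 8; layer at 8 (size 2, align 2) → ends 10; pad 2 to align 4 for width; width at 12 (size 4, align 4) → ends 16; total 16 bytes, alignment 4
channels at 0 (size 1, align 1) → ends 1
a at 1 (size 26, align 1) → ends 27
depth at 27 (size 4, align 1) → ends 31
b at 31 (size 1, align 1) → ends 32
c at 32 (size 16, align 1) → ends 48
h at 48 (size 4, align 1) → ends 52
d at 52 (size 1, align 1) → ends 53
f at 53 (size 2, align 1) → ends 55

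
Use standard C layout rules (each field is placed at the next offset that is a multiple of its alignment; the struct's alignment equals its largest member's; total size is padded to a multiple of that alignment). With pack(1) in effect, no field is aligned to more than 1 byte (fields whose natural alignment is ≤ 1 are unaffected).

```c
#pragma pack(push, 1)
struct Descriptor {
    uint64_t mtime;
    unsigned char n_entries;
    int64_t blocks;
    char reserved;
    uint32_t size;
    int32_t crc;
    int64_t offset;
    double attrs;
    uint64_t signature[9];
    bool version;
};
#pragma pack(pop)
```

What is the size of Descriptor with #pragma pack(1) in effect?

mtime at 0 (size 8, align 1) → ends 8
n_entries at 8 (size 1, align 1) → ends 9
blocks at 9 (size 8, align 1) → ends 17
reserved at 17 (size 1, align 1) → ends 18
size at 18 (size 4, align 1) → ends 22
crc at 22 (size 4, align 1) → ends 26
offset at 26 (size 8, align 1) → ends 34
attrs at 34 (size 8, align 1) → ends 42
signature at 42 (size 72, align 1) → ends 114
version at 114 (size 1, align 1) → ends 115
total 115 bytes, alignment 1

115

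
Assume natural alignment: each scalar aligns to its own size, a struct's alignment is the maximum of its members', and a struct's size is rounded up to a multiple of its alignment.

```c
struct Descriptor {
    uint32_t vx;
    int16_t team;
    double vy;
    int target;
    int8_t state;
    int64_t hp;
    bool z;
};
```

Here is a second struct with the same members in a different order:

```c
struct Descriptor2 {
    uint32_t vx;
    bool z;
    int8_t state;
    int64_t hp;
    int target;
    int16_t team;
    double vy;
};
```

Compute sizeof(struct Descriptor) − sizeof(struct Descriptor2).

8

vx at 0 (size 4, align 4) → ends 4
team at 4 (size 2, align 2) → ends 6
pad 2 to align 8 for vy
vy at 8 (size 8, align 8) → ends 16
target at 16 (size 4, align 4) → ends 20
state at 20 (size 1, align 1) → ends 21
pad 3 to align 8 for hp
hp at 24 (size 8, align 8) → ends 32
z at 32 (size 1, align 1) → ends 33
tail pad 7 to reach multiple of 8
total 40 bytes, alignment 8
— Descriptor2 —
vx at 0 (size 4, align 4) → ends 4
z at 4 (size 1, align 1) → ends 5
state at 5 (size 1, align 1) → ends 6
pad 2 to align 8 for hp
hp at 8 (size 8, align 8) → ends 16
target at 16 (size 4, align 4) → ends 20
team at 20 (size 2, align 2) → ends 22
pad 2 to align 8 for vy
vy at 24 (size 8, align 8) → ends 32
total 32 bytes, alignment 8
40 − 32 = 8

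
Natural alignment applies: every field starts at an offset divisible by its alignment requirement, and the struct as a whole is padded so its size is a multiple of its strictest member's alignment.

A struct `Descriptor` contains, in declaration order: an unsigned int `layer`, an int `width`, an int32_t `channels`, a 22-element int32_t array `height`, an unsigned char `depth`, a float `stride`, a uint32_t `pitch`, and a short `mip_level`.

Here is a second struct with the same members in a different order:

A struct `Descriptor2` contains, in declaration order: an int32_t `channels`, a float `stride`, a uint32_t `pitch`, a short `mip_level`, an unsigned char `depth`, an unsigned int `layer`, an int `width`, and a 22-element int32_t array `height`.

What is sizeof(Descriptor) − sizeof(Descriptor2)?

4

layer at 0 (size 4, align 4) → ends 4
width at 4 (size 4, align 4) → ends 8
channels at 8 (size 4, align 4) → ends 12
height at 12 (size 88, align 4) → ends 100
depth at 100 (size 1, align 1) → ends 101
pad 3 to align 4 for stride
stride at 104 (size 4, align 4) → ends 108
pitch at 108 (size 4, align 4) → ends 112
mip_level at 112 (size 2, align 2) → ends 114
tail pad 2 to reach multiple of 4
total 116 bytes, alignment 4
— Descriptor2 —
channels at 0 (size 4, align 4) → ends 4
stride at 4 (size 4, align 4) → ends 8
pitch at 8 (size 4, align 4) → ends 12
mip_level at 12 (size 2, align 2) → ends 14
depth at 14 (size 1, align 1) → ends 15
pad 1 to align 4 for layer
layer at 16 (size 4, align 4) → ends 20
width at 20 (size 4, align 4) → ends 24
height at 24 (size 88, align 4) → ends 112
total 112 bytes, alignment 4
116 − 112 = 4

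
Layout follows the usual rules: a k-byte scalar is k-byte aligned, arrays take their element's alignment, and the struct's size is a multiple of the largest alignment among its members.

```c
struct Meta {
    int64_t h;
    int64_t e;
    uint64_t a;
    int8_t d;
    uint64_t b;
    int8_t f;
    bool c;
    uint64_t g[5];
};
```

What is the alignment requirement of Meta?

8

member alignments: h=8, e=8, a=8, d=1, b=8, f=1, c=1, g=8
max = 8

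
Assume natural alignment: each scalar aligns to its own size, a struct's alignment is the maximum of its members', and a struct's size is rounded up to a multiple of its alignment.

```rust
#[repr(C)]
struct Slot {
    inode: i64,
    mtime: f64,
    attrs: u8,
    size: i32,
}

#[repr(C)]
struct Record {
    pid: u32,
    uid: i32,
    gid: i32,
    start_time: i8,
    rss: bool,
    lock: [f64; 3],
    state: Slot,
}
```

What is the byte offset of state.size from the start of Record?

Slot: @0: inode [8B, align 8] → 8; @8: mtime [8B, align 8] → 16; @16: attrs [1B, align 1] → 17; +3 pad (align 4); @20: size [4B, align 4] → 24; size 24, align 8
@0: pid [4B, align 4] → 4
@4: uid [4B, align 4] → 8
@8: gid [4B, align 4] → 12
@12: start_time [1B, align 1] → 13
@13: rss [1B, align 1] → 14
+2 pad (align 8)
@16: lock [24B, align 8] → 40
@40: state [24B, align 8] → 64
within Slot: size at 20
40 + 20 = 60

60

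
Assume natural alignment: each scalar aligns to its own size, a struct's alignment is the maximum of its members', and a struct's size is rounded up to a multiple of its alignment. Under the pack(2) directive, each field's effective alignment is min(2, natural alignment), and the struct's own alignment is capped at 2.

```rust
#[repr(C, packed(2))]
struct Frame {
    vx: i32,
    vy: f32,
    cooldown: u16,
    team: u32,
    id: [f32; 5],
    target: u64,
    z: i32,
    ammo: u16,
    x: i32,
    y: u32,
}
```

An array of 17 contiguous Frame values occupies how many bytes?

@0: vx [4B, align 2] → 4
@4: vy [4B, align 2] → 8
@8: cooldown [2B, align 2] → 10
@10: team [4B, align 2] → 14
@14: id [20B, align 2] → 34
@34: target [8B, align 2] → 42
@42: z [4B, align 2] → 46
@46: ammo [2B, align 2] → 48
@48: x [4B, align 2] → 52
@52: y [4B, align 2] → 56
size 56, align 2
array of 17: 17 × 56 = 952

952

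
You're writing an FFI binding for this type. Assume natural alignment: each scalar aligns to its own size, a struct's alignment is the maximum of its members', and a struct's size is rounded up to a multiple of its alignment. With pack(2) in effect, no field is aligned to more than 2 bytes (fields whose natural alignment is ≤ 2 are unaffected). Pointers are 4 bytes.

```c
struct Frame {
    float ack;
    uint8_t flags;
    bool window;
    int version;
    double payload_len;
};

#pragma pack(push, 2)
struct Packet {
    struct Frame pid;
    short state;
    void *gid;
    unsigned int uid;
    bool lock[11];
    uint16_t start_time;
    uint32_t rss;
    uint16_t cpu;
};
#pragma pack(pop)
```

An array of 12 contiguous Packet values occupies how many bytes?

648

Frame: ack at 0 (size 4, align 4) → ends 4; flags at 4 (size 1, align 1) → ends 5; window at 5 (size 1, align 1) → ends 6; pad 2 to align 4 for version; version at 8 (size 4, align 4) → ends 12; pad 4 to align 8 for payload_len; payload_len at 16 (size 8, align 8) → ends 24; total 24 bytes, alignment 8
pid at 0 (size 24, align 2) → ends 24
state at 24 (size 2, align 2) → ends 26
gid at 26 (size 4, align 2) → ends 30
uid at 30 (size 4, align 2) → ends 34
lock at 34 (size 11, align 1) → ends 45
pad 1 to align 2 for start_time
start_time at 46 (size 2, align 2) → ends 48
rss at 48 (size 4, align 2) → ends 52
cpu at 52 (size 2, align 2) → ends 54
total 54 bytes, alignment 2
array of 12: 12 × 54 = 648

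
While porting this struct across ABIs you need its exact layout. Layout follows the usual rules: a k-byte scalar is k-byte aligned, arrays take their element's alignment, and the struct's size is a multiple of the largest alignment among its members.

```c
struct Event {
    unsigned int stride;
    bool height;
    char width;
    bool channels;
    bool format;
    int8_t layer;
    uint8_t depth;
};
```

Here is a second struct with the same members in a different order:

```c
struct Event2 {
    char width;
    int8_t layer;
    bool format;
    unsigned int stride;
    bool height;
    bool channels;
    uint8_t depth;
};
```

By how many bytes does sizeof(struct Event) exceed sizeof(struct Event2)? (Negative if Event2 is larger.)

@0: stride [4B, align 4] → 4
@4: height [1B, align 1] → 5
@5: width [1B, align 1] → 6
@6: channels [1B, align 1] → 7
@7: format [1B, align 1] → 8
@8: layer [1B, align 1] → 9
@9: depth [1B, align 1] → 10
+2 tail pad (align 4)
size 12, align 4
— Event2 —
@0: width [1B, align 1] → 1
@1: layer [1B, align 1] → 2
@2: format [1B, align 1] → 3
+1 pad (align 4)
@4: stride [4B, align 4] → 8
@8: height [1B, align 1] → 9
@9: channels [1B, align 1] → 10
@10: depth [1B, align 1] → 11
+1 tail pad (align 4)
size 12, align 4
12 − 12 = 0

0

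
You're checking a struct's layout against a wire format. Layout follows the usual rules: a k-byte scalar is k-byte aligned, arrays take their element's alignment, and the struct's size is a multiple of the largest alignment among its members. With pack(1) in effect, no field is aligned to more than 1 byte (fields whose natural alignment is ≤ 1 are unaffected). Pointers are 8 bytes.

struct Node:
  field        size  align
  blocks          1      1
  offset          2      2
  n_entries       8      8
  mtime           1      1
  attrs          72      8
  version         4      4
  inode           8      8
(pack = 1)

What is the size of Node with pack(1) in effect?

96

@0: blocks [1B, align 1] → 1
@1: offset [2B, align 1] → 3
@3: n_entries [8B, align 1] → 11
@11: mtime [1B, align 1] → 12
@12: attrs [72B, align 1] → 84
@84: version [4B, align 1] → 88
@88: inode [8B, align 1] → 96
size 96, align 1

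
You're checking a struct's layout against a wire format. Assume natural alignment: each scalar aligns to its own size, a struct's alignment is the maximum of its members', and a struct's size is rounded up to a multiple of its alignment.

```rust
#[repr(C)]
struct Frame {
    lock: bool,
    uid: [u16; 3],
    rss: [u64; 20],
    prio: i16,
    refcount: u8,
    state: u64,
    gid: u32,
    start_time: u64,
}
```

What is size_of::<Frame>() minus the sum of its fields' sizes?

10

@0: lock [1B, align 1] → 1
+1 pad (align 2)
@2: uid [6B, align 2] → 8
@8: rss [160B, align 8] → 168
@168: prio [2B, align 2] → 170
@170: refcount [1B, align 1] → 171
+5 pad (align 8)
@176: state [8B, align 8] → 184
@184: gid [4B, align 4] → 188
+4 pad (align 8)
@192: start_time [8B, align 8] → 200
size 200, align 8
data bytes 190, size 200 → padding 10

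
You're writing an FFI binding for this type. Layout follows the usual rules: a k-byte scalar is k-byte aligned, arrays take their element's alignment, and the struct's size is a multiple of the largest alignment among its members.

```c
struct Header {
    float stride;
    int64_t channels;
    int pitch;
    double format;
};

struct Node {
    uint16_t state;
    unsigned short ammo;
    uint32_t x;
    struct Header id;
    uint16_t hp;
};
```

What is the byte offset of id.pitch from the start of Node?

Header: stride at 0 (size 4, align 4) → ends 4; pad 4 to align 8 for channels; channels at 8 (size 8, align 8) → ends 16; pitch at 16 (size 4, align 4) → ends 20; pad 4 to align 8 for format; format at 24 (size 8, align 8) → ends 32; total 32 bytes, alignment 8
state at 0 (size 2, align 2) → ends 2
ammo at 2 (size 2, align 2) → ends 4
x at 4 (size 4, align 4) → ends 8
id at 8 (size 32, align 8) → ends 40
within Header: pitch at 16
8 + 16 = 24

24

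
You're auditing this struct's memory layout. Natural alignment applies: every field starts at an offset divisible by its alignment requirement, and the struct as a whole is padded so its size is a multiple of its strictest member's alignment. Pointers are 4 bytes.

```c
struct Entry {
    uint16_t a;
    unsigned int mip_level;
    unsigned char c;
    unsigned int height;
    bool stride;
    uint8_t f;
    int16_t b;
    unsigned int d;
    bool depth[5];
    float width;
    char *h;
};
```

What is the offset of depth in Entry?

0..2  a  (2B, 2-aligned)
2..4  -- padding (2B)
4..8  mip_level  (4B, 4-aligned)
8..9  c  (1B, 1-aligned)
9..12  -- padding (3B)
12..16  height  (4B, 4-aligned)
16..17  stride  (1B, 1-aligned)
17..18  f  (1B, 1-aligned)
18..20  b  (2B, 2-aligned)
20..24  d  (4B, 4-aligned)
24..29  depth  (5B, 1-aligned)

24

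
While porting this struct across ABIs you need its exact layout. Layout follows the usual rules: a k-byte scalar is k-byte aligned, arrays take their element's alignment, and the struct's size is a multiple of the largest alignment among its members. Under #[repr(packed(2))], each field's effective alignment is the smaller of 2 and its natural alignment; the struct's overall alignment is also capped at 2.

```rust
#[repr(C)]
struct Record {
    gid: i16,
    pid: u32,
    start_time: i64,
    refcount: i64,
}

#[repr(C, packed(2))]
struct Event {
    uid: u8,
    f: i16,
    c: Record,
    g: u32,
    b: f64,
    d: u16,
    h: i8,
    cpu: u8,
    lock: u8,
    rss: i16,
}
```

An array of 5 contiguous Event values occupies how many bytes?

240

Record: gid at 0 (size 2, align 2) → ends 2; pad 2 to align 4 for pid; pid at 4 (size 4, align 4) → ends 8; start_time at 8 (size 8, align 8) → ends 16; refcount at 16 (size 8, align 8) → ends 24; total 24 bytes, alignment 8
uid at 0 (size 1, align 1) → ends 1
pad 1 to align 2 for f
f at 2 (size 2, align 2) → ends 4
c at 4 (size 24, align 2) → ends 28
g at 28 (size 4, align 2) → ends 32
b at 32 (size 8, align 2) → ends 40
d at 40 (size 2, align 2) → ends 42
h at 42 (size 1, align 1) → ends 43
cpu at 43 (size 1, align 1) → ends 44
lock at 44 (size 1, align 1) → ends 45
pad 1 to align 2 for rss
rss at 46 (size 2, align 2) → ends 48
total 48 bytes, alignment 2
array of 5: 5 × 48 = 240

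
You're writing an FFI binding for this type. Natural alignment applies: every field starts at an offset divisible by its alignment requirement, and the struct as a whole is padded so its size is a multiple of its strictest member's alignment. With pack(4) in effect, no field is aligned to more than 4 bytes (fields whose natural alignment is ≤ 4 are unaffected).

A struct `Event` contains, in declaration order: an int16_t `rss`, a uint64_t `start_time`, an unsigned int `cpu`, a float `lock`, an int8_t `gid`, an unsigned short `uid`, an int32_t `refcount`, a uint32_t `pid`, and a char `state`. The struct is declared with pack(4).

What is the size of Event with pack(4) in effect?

rss at 0 (size 2, align 2) → ends 2
pad 2 to align 4 for start_time
start_time at 4 (size 8, align 4) → ends 12
cpu at 12 (size 4, align 4) → ends 16
lock at 16 (size 4, align 4) → ends 20
gid at 20 (size 1, align 1) → ends 21
pad 1 to align 2 for uid
uid at 22 (size 2, align 2) → ends 24
refcount at 24 (size 4, align 4) → ends 28
pid at 28 (size 4, align 4) → ends 32
state at 32 (size 1, align 1) → ends 33
tail pad 3 to reach multiple of 4
total 36 bytes, alignment 4

36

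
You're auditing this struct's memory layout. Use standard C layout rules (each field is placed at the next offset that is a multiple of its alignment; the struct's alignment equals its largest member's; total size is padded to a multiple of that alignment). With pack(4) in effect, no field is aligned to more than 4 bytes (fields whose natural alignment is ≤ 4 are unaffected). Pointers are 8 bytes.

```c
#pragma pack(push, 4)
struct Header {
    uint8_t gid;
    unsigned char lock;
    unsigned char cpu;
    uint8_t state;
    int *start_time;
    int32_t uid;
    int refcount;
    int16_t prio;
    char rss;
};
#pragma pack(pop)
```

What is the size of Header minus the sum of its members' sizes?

1

0..1  gid  (1B, 1-aligned)
1..2  lock  (1B, 1-aligned)
2..3  cpu  (1B, 1-aligned)
3..4  state  (1B, 1-aligned)
4..12  start_time  (8B, 4-aligned)
12..16  uid  (4B, 4-aligned)
16..20  refcount  (4B, 4-aligned)
20..22  prio  (2B, 2-aligned)
22..23  rss  (1B, 1-aligned)
23..24  -- tail padding (1B)
sizeof = 24, alignof = 4
data bytes 23, size 24 → padding 1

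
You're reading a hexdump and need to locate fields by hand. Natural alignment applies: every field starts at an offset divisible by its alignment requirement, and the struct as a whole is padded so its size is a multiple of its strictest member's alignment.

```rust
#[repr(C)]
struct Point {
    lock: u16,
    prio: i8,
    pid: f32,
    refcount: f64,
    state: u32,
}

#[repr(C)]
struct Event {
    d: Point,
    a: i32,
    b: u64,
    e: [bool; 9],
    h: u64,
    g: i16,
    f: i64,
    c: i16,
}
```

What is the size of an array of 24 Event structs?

Point: lock at 0 (size 2, align 2) → ends 2; prio at 2 (size 1, align 1) → ends 3; pad 1 to align 4 for pid; pid at 4 (size 4, align 4) → ends 8; refcount at 8 (size 8, align 8) → ends 16; state at 16 (size 4, align 4) → ends 20; tail pad 4 to reach multiple of 8; total 24 bytes, alignment 8
d at 0 (size 24, align 8) → ends 24
a at 24 (size 4, align 4) → ends 28
pad 4 to align 8 for b
b at 32 (size 8, align 8) → ends 40
e at 40 (size 9, align 1) → ends 49
pad 7 to align 8 for h
h at 56 (size 8, align 8) → ends 64
g at 64 (size 2, align 2) → ends 66
pad 6 to align 8 for f
f at 72 (size 8, align 8) → ends 80
c at 80 (size 2, align 2) → ends 82
tail pad 6 to reach multiple of 8
total 88 bytes, alignment 8
array of 24: 24 × 88 = 2112

2112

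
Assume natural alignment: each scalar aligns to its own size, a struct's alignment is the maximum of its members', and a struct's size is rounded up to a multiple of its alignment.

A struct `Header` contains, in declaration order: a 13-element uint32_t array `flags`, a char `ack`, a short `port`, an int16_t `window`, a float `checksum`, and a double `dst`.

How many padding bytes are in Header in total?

@0: flags [52B, align 4] → 52
@52: ack [1B, align 1] → 53
+1 pad (align 2)
@54: port [2B, align 2] → 56
@56: window [2B, align 2] → 58
+2 pad (align 4)
@60: checksum [4B, align 4] → 64
@64: dst [8B, align 8] → 72
size 72, align 8
data bytes 69, size 72 → padding 3

3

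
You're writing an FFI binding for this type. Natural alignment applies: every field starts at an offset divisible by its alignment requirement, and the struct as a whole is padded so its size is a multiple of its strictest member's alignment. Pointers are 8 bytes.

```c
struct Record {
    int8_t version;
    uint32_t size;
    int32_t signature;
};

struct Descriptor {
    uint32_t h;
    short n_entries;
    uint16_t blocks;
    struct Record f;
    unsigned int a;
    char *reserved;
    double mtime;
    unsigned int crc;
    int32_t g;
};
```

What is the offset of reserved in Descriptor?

24

Record: version at 0 (size 1, align 1) → ends 1; pad 3 to align 4 for size; size at 4 (size 4, align 4) → ends 8; signature at 8 (size 4, align 4) → ends 12; total 12 bytes, alignment 4
h at 0 (size 4, align 4) → ends 4
n_entries at 4 (size 2, align 2) → ends 6
blocks at 6 (size 2, align 2) → ends 8
f at 8 (size 12, align 4) → ends 20
a at 20 (size 4, align 4) → ends 24
reserved at 24 (size 8, align 8) → ends 32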